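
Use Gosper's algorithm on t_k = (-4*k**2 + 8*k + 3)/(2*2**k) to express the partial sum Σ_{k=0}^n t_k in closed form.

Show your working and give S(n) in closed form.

S(n) = 2**(-n - 1)*(-2**(n + 1) + 4*n**2 + 8*n + 5)

Step 1: r(k) = (4*k**2 - 7)/(2*(4*k**2 - 8*k - 3)).
Take A(k)=1/2, B(k)=1, C(k)=k**2 - 2*k - 3/4.
Set up (1/2)·f(k+1) − (1)·f(k) − (k**2 - 2*k - 3/4) = 0.
deg f ≤ 2 (via 0,0,2).
Coefficient equations give f(k) = -(4*k**2 + 1)/2.
R(k) = B(k−1)·f(k)/C(k) = -2*(4*k**2 + 1)/(4*k**2 - 8*k - 3); s_k = R·t_k = (4*k**2 + 1)/2**k.
Verify: (-4*k**2 + 8*k + 3)/(2*2**k) matches t_k.
s_(n+1) = 2**(-n - 1)*(4*n**2 + 8*n + 5) and s_(0) = 1, so S(n) = 2**(-n - 1)*(-2**(n + 1) + 4*n**2 + 8*n + 5).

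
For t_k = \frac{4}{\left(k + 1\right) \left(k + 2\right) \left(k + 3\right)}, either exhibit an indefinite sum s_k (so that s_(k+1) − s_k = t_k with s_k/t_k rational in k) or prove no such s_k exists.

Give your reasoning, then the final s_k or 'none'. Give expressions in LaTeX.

t_(k+1)/t_k = (k + 1)/(k + 4).
Normal form (A,B,C) = (k + 1, k + 4, 1).
f must satisfy (k + 1)·f(k+1) − (k + 3)·f(k) = 1.
Bound: deg f ≤ 2.
Match coefficients ⇒ f(k) = k*(k + 3)/4.
Get s_k = R·t_k = k*(k + 3)/((k + 1)*(k + 2)) with R(k) = B(k−1)f(k)/C(k) = k*(k + 3)**2/4.
Δs = 4/(k**3 + 6*k**2 + 11*k + 6), as required.

s_k = \frac{k \left(k + 3\right)}{\left(k + 1\right) \left(k + 2\right)}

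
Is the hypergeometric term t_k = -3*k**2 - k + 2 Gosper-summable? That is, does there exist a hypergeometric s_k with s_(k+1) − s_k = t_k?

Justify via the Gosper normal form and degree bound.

Yes. s_k = k*(-k**2 + k + 2).

Compute t_(k+1)/t_k: get (k + 3*(k + 1)**2 - 1)/(3*k**2 + k - 2).
Normal form (A,B,C) = (1, 1, k**2 + k/3 - 2/3).
Solve (1)·f(k+1) − (1)·f(k) = k**2 + k/3 - 2/3.
deg f ≤ 3 (via 0,0,2).
Solve for f: f(k) = k*(k - 2)*(k + 1)/3 (degree 3 ≤ 3).
Get s_k = R·t_k = k*(-k**2 + k + 2) with R(k) = B(k−1)f(k)/C(k) = k*(k - 2)/(3*k - 2).
Δs = -3*k**2 - k + 2, as required.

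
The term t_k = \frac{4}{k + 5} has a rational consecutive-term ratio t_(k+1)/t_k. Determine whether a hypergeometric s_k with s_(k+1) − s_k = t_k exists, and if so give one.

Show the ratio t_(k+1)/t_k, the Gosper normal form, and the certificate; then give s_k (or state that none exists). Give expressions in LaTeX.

none (Gosper's algorithm certifies no s_k)

t_(k+1)/t_k = (k + 5)/(k + 6).
A = k + 5, B = k + 6, C = 1.
Set up (k + 5)·f(k+1) − (k + 5)·f(k) − (1) = 0.
d = 0 from the (1,1,0) case.
Generic f = c0 gives residual -1; -1 = 0 cannot hold, so t_k is not Gosper-summable.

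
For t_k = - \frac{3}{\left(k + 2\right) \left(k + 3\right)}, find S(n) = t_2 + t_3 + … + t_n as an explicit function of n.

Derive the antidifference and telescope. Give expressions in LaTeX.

Ratio r(k) = (k + 2)/(k + 4).
Normal form (A,B,C) = (k + 2, k + 4, 1).
Key eq: (k + 2)·f(k+1) = (k + 3)·f(k) + (1).
Degrees (1,1,0) ⇒ d ≤ 1.
Solving with deg f ≤ 1: f(k) = k/2.
Get s_k = R·t_k = -3*k/(2*k + 4) with R(k) = B(k−1)f(k)/C(k) = k*(k + 3)/2.
Check: Δs_k = -3/(k**2 + 5*k + 6). ✓
Telescope: S(n) = s_(n+1) − s_(2) = 3*(-n - 1)/(2*(n + 3)) − (-3/4) = 3*(1 - n)/(4*(n + 3)).

S(n) = \frac{3 \left(1 - n\right)}{4 \left(n + 3\right)}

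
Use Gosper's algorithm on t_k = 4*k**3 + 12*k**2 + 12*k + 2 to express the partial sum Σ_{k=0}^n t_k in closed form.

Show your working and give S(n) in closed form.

Compute t_(k+1)/t_k: get (2*k**3 + 12*k**2 + 24*k + 15)/(2*k**3 + 6*k**2 + 6*k + 1).
Normal form (A,B,C) = (1, 1, k**3 + 3*k**2 + 3*k + 1/2).
f must satisfy (1)·f(k+1) − (1)·f(k) = k**3 + 3*k**2 + 3*k + 1/2.
From deg A=0, deg B=0, deg C=3: d=4.
Match coefficients ⇒ f(k) = k*(k**3 + 2*k**2 + k - 2)/4.
So s_k = (B(k−1)f/C)·t_k = (k*(k**3 + 2*k**2 + k - 2)/(2*(2*k**3 + 6*k**2 + 6*k + 1)))·t_k = k*(k**3 + 2*k**2 + k - 2).
s_(k+1) − s_k = 4*k**3 + 12*k**2 + 12*k + 2 = t_k.
Σ_(k=0)^n t_k = s_(n+1) − s_(0) = (n**4 + 6*n**3 + 13*n**2 + 10*n + 2) − (0), i.e. n**4 + 6*n**3 + 13*n**2 + 10*n + 2.

S(n) = n**4 + 6*n**3 + 13*n**2 + 10*n + 2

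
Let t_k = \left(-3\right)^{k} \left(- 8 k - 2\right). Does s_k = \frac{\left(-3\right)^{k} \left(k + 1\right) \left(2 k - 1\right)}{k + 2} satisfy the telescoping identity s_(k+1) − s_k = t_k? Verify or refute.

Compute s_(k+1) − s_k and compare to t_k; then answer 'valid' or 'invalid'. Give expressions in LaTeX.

Invalid: residual \frac{\left(-3\right)^{k} \left(8 k^{2} + 20 k + 3\right)}{k^{2} + 5 k + 6} ≠ 0.

s_(k+1) = (-3)**(k + 1)*(k + 2)*(2*k + 1)/(k + 3)
s_(k+1) − s_k = (-3)**k*(-8*k**3 - 34*k**2 - 38*k - 9)/(k**2 + 5*k + 6)
(s_(k+1) − s_k) − t_k = (-3)**k*(8*k**2 + 20*k + 3)/(k**2 + 5*k + 6)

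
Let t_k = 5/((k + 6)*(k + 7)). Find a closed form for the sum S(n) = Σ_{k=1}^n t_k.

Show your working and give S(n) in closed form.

The ratio is (k + 6)/(k + 8).
So A=k + 6 and B=k + 8, with C=1.
Set up (k + 6)·f(k+1) − (k + 7)·f(k) − (1) = 0.
Degrees (1,1,0) ⇒ d ≤ 1.
Solve for f: f(k) = k/6 (degree 1 ≤ 1).
Then R = B(k−1)f/C = k*(k + 7)/6, so s_k = R(k)·t_k = 5*k/(6*(k + 6)).
Verify: 5/(k**2 + 13*k + 42) matches t_k.
s_(n+1) = 5*(n + 1)/(6*(n + 7)) and s_(1) = 5/42, so S(n) = 5*n/(7*(n + 7)).

S(n) = 5*n/(7*(n + 7))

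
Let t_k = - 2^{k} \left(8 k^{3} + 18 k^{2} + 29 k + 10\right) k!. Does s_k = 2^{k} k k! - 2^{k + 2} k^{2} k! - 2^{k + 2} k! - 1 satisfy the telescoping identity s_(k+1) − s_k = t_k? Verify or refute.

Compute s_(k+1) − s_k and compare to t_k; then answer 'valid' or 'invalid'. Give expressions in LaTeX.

s_(k+1) = -8*2**k*k**3*factorial(k) - 22*2**k*k**2*factorial(k) - 28*2**k*k*factorial(k) - 14*2**k*factorial(k) - 1
s_(k+1) − s_k = -2**k*(8*k**3 + 18*k**2 + 29*k + 10)*factorial(k)
(s_(k+1) − s_k) − t_k = 0

Valid — Δs_k = t_k.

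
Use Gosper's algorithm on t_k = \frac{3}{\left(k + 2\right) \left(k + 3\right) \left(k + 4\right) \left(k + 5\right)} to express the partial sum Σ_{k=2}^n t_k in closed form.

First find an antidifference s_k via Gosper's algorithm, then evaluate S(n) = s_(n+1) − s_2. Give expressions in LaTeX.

S(n) = \frac{n^{3} + 12 n^{2} + 47 n - 60}{120 \left(n^{3} + 12 n^{2} + 47 n + 60\right)}

Compute t_(k+1)/t_k: get (k + 2)/(k + 6).
A = k + 2, B = k + 6, C = 1.
Need (k + 2)·f(k+1) − (k + 5)·f(k) = 1.
d = 3 from the (1,1,0) case.
Coefficient equations give f(k) = k*(k**2 + 9*k + 26)/72.
Get s_k = R·t_k = k*(k**2 + 9*k + 26)/(24*(k + 2)*(k + 3)*(k + 4)) with R(k) = B(k−1)f(k)/C(k) = k*(k + 5)*(k**2 + 9*k + 26)/72.
Δs = 3/(k**4 + 14*k**3 + 71*k**2 + 154*k + 120), as required.
Telescope: S(n) = s_(n+1) − s_(2) = (n**3 + 12*n**2 + 47*n + 36)/(24*(n**3 + 12*n**2 + 47*n + 60)) − (1/30) = (n**3 + 12*n**2 + 47*n - 60)/(120*(n**3 + 12*n**2 + 47*n + 60)).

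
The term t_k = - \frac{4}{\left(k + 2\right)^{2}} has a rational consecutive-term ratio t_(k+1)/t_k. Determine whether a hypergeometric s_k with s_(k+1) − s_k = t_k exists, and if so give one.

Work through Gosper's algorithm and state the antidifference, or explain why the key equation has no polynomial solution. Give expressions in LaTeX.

r(k) = (k + 2)**2/(k + 3)**2 after simplifying.
So A=k**2 + 4*k + 4 and B=k**2 + 6*k + 9, with C=1.
Solve (k**2 + 4*k + 4)·f(k+1) − (k**2 + 4*k + 4)·f(k) = 1.
deg f ≤ 0 (via 2,2,0).
f = c0 ⇒ A·f(k+1) − B(k−1)·f(k) − C = -1. The system {-1 = 0} is inconsistent; no antidifference.

none — t_k is not Gosper-summable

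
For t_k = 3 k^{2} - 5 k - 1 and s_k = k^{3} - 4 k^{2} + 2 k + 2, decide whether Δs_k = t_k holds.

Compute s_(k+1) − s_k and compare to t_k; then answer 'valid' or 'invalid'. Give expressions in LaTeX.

valid; difference matches t_k

s_(k+1) = k**3 - k**2 - 3*k + 1
s_(k+1) − s_k = 3*k**2 - 5*k - 1
(s_(k+1) − s_k) − t_k = 0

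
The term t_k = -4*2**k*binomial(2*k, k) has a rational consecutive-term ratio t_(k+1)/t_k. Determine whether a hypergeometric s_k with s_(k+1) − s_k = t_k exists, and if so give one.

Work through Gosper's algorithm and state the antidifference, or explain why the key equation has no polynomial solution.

no hypergeometric antidifference exists

Step 1: r(k) = 4*(2*k + 1)/(k + 1).
Factor: A=8*k + 4; B=k + 1; C=1.
Set up (8*k + 4)·f(k+1) − (k)·f(k) − (1) = 0.
deg f ≤ -1 (via 1,1,0).
Negative degree bound (-1): no f exists, t_k not Gosper-summable.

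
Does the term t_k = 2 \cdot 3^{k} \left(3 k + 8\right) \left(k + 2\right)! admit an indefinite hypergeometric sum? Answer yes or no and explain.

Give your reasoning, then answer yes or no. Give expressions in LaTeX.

Yes. s_k = 2 \cdot 3^{k} \left(k + 2\right)!.

r(k) = 3*(k + 3)*(3*k + 11)/(3*k + 8) after simplifying.
Take A(k)=3*k + 9, B(k)=1, C(k)=k + 8/3.
f must satisfy (3*k + 9)·f(k+1) − (1)·f(k) = k + 8/3.
d = 0 from the (1,0,1) case.
A polynomial solution: f(k) = 1/3.
Get s_k = R·t_k = 2*3**k*factorial(k + 2) with R(k) = B(k−1)f(k)/C(k) = 1/(3*k + 8).
s_(k+1) − s_k = 2*3**k*(3*k + 8)*factorial(k + 2) = t_k.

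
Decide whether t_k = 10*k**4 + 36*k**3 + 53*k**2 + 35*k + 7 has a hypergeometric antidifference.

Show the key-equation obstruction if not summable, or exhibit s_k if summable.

Yes. s_k = k*(2*k**4 + 4*k**3 + 3*k**2 - 2).

r(k) = (10*k**4 + 76*k**3 + 221*k**2 + 289*k + 141)/(10*k**4 + 36*k**3 + 53*k**2 + 35*k + 7) after simplifying.
A = 1, B = 1, C = k**4 + 18*k**3/5 + 53*k**2/10 + 7*k/2 + 7/10.
f must satisfy (1)·f(k+1) − (1)·f(k) = k**4 + 18*k**3/5 + 53*k**2/10 + 7*k/2 + 7/10.
From deg A=0, deg B=0, deg C=4: d=5.
Coefficient equations give f(k) = k*(2*k**4 + 4*k**3 + 3*k**2 - 2)/10.
So s_k = (B(k−1)f/C)·t_k = (k*(2*k**4 + 4*k**3 + 3*k**2 - 2)/(10*k**4 + 36*k**3 + 53*k**2 + 35*k + 7))·t_k = k*(2*k**4 + 4*k**3 + 3*k**2 - 2).
Check: Δs_k = 10*k**4 + 36*k**3 + 53*k**2 + 35*k + 7. ✓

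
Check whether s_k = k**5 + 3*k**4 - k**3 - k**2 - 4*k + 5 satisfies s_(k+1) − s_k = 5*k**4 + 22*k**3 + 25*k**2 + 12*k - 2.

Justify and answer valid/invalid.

s_(k+1) = k**5 + 8*k**4 + 21*k**3 + 24*k**2 + 8*k + 3
s_(k+1) − s_k = 5*k**4 + 22*k**3 + 25*k**2 + 12*k - 2
(s_(k+1) − s_k) − t_k = 0

valid; difference matches t_k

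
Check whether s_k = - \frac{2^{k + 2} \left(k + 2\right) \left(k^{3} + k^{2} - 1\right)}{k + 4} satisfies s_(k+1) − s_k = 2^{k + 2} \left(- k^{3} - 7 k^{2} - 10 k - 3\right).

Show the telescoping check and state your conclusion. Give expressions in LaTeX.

Invalid: residual \frac{2^{k + 3} \left(k^{4} + 10 k^{3} + 37 k^{2} + 43 k + 13\right)}{k^{2} + 9 k + 20} ≠ 0.

s_(k+1) = -2**(k + 3)*(k + 3)*((k + 1)**3 + (k + 1)**2 - 1)/(k + 5)
s_(k+1) − s_k = 2**(k + 2)*(-k**5 - 14*k**4 - 73*k**3 - 159*k**2 - 141*k - 34)/(k**2 + 9*k + 20)
(s_(k+1) − s_k) − t_k = 2**(k + 3)*(k**4 + 10*k**3 + 37*k**2 + 43*k + 13)/(k**2 + 9*k + 20)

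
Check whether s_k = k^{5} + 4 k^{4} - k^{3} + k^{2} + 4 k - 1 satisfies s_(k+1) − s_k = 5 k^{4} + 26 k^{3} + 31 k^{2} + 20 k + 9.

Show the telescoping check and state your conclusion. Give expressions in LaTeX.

valid; difference matches t_k

s_(k+1) = k**5 + 9*k**4 + 25*k**3 + 32*k**2 + 24*k + 8
s_(k+1) − s_k = 5*k**4 + 26*k**3 + 31*k**2 + 20*k + 9
(s_(k+1) − s_k) − t_k = 0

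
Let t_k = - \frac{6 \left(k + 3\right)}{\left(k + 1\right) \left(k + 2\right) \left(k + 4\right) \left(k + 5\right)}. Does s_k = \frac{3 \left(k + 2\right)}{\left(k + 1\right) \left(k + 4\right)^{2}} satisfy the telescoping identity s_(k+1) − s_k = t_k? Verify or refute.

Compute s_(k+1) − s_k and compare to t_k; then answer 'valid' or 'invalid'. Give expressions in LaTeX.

Invalid: residual \frac{6 \left(3 k^{2} + 21 k + 34\right)}{k^{6} + 21 k^{5} + 177 k^{4} + 759 k^{3} + 1722 k^{2} + 1920 k + 800} ≠ 0.

s_(k+1) = 3*(k + 3)/((k + 2)*(k + 5)**2)
s_(k+1) − s_k = 3*((k + 1)*(k + 3)*(k + 4)**2 - (k + 2)**2*(k + 5)**2)/((k + 1)*(k + 2)*(k + 4)**2*(k + 5)**2)
(s_(k+1) − s_k) − t_k = 6*(3*k**2 + 21*k + 34)/(k**6 + 21*k**5 + 177*k**4 + 759*k**3 + 1722*k**2 + 1920*k + 800)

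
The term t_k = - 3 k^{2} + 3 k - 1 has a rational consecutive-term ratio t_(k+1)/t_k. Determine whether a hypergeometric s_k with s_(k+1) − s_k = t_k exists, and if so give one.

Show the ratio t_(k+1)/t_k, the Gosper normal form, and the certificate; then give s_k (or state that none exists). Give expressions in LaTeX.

Compute t_(k+1)/t_k: get (3*k**2 + 3*k + 1)/(3*k**2 - 3*k + 1).
Take A(k)=1, B(k)=1, C(k)=k**2 - k + 1/3.
Need (1)·f(k+1) − (1)·f(k) = k**2 - k + 1/3.
Bound: deg f ≤ 3.
Solve for f: f(k) = k*(k**2 - 3*k + 3)/3 (degree 3 ≤ 3).
R(k) = B(k−1)·f(k)/C(k) = k*(k**2 - 3*k + 3)/(3*k**2 - 3*k + 1); s_k = R·t_k = k*(-k**2 + 3*k - 3).
s_(k+1) − s_k = -3*k**2 + 3*k - 1 = t_k.

s_k = k \left(- k^{2} + 3 k - 3\right)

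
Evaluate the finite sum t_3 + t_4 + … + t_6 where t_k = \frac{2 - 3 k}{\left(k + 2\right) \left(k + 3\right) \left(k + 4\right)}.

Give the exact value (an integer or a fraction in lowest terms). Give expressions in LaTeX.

Compute t_(k+1)/t_k: get (k + 2)*(3*k + 1)/((k + 5)*(3*k - 2)).
Take A(k)=k + 2, B(k)=k + 5, C(k)=k - 2/3.
Need (k + 2)·f(k+1) − (k + 4)·f(k) = k - 2/3.
From deg A=1, deg B=1, deg C=1: d=2.
A polynomial solution: f(k) = k*(k - 4)/9.
So s_k = (B(k−1)f/C)·t_k = (k*(k - 4)*(k + 4)/(3*(3*k - 2)))·t_k = k*(4 - k)/(3*(k + 2)*(k + 3)).
Check: Δs_k = (2 - 3*k)/(k**3 + 9*k**2 + 26*k + 24). ✓
Telescoping: Σ = s_(7) − s_(3) = -7/90 − (1/30) = -1/9.

Σ = -1/9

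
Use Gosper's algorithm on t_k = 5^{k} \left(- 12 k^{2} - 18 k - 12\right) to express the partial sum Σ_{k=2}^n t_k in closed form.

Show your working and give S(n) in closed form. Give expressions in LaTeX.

Compute t_(k+1)/t_k: get 5*(2*k**2 + 7*k + 7)/(2*k**2 + 3*k + 2).
Gosper form: A/B · C(k+1)/C(k) with A=5, B=1, C=k**2 + 3*k/2 + 1.
Need (5)·f(k+1) − (1)·f(k) = k**2 + 3*k/2 + 1.
deg f ≤ 2 (via 0,0,2).
A polynomial solution: f(k) = (k**2 - k + 1)/4.
So s_k = (B(k−1)f/C)·t_k = ((k**2 - k + 1)/(2*(2*k**2 + 3*k + 2)))·t_k = 3*5**k*(-k**2 + k - 1).
Check: Δs_k = 5**k*(-12*k**2 - 18*k - 12). ✓
Evaluate: s_(n+1) = 15*5**n*(-n**2 - n - 1); subtract s_(2) = -225 ⇒ S(n) = -15*5**n*n**2 - 15*5**n*n - 15*5**n + 225.

S(n) = - 15 \cdot 5^{n} n^{2} - 15 \cdot 5^{n} n - 15 \cdot 5^{n} + 225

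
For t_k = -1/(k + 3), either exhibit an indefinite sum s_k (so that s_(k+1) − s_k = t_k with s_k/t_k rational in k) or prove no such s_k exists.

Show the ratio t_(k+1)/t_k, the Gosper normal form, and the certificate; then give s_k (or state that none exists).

t_(k+1)/t_k = (k + 3)/(k + 4).
A = k + 3, B = k + 4, C = 1.
Key eq: (k + 3)·f(k+1) = (k + 3)·f(k) + (1).
Bound: deg f ≤ 0.
Write f(k) = c0. Then LHS − RHS = -1, requiring -1 = 0: contradictory. No certificate.

not Gosper-summable; s_k does not exist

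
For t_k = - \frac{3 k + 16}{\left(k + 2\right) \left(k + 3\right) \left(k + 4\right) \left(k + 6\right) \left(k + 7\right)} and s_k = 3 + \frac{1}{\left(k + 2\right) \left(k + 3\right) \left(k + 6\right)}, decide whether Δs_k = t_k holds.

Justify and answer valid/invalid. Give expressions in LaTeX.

valid (s_(k+1) − s_k reduces to t_k)

s_(k+1) = 3 + 1/((k + 3)*(k + 4)*(k + 7))
s_(k+1) − s_k = ((k + 2)*(k + 6) - (k + 4)*(k + 7))/((k + 2)*(k + 3)*(k + 4)*(k + 6)*(k + 7))
(s_(k+1) − s_k) − t_k = 0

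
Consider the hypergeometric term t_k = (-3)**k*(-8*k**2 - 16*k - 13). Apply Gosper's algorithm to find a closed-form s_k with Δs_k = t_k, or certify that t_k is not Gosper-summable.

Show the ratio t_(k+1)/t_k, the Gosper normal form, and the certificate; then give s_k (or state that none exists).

Ratio r(k) = 3*(-8*k**2 - 32*k - 37)/(8*k**2 + 16*k + 13).
Take A(k)=-3, B(k)=1, C(k)=k**2 + 2*k + 13/8.
Need (-3)·f(k+1) − (1)·f(k) = k**2 + 2*k + 13/8.
deg f ≤ 2 (via 0,0,2).
Match coefficients ⇒ f(k) = -(2*k**2 + k + 1)/8.
Then R = B(k−1)f/C = -(2*k**2 + k + 1)/(8*k**2 + 16*k + 13), so s_k = R(k)·t_k = (-3)**k*(2*k**2 + k + 1).
Check: Δs_k = (-3)**k*(-8*k**2 - 16*k - 13). ✓

s_k = (-3)**k*(2*k**2 + k + 1)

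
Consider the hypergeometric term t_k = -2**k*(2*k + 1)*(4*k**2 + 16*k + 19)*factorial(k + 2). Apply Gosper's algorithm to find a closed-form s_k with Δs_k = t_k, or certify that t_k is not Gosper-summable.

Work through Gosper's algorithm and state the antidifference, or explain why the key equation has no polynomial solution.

s_k = -2**k*(2*k - 1)*(2*k + 1)*factorial(k + 2)

Step 1: r(k) = 2*(8*k**4 + 84*k**3 + 330*k**2 + 567*k + 351)/(8*k**3 + 36*k**2 + 54*k + 19).
Normal form (A,B,C) = (2*k + 6, 1, k**3 + 9*k**2/2 + 27*k/4 + 19/8).
Need (2*k + 6)·f(k+1) − (1)·f(k) = k**3 + 9*k**2/2 + 27*k/4 + 19/8.
deg f ≤ 2 (via 1,0,3).
A polynomial solution: f(k) = (2*k - 1)*(2*k + 1)/8.
Get s_k = R·t_k = -2**k*(2*k - 1)*(2*k + 1)*factorial(k + 2) with R(k) = B(k−1)f(k)/C(k) = (2*k - 1)/(4*k**2 + 16*k + 19).
Check: Δs_k = -2**k*(2*k + 1)*(4*k**2 + 16*k + 19)*factorial(k + 2). ✓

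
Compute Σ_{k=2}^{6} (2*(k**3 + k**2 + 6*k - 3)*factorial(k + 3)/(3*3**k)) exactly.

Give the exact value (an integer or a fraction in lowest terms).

Ratio r(k) = (k + 4)*(6*k + (k + 1)**3 + (k + 1)**2 + 3)/(3*(k**3 + k**2 + 6*k - 3)).
Gosper form: A/B · C(k+1)/C(k) with A=k/3 + 4/3, B=1, C=k**3 + k**2 + 6*k - 3.
Need (k/3 + 4/3)·f(k+1) − (1)·f(k) = k**3 + k**2 + 6*k - 3.
deg f ≤ 2 (via 1,0,3).
Coefficient equations give f(k) = 3*(k - 1)**2.
Certificate R = B(k−1)f/C = 3*(k - 1)**2/(k**3 + k**2 + 6*k - 3) gives s_k = 2*(k - 1)**2*factorial(k + 3)/3**k.
Δs = 2*(k**3 + k**2 + 6*k - 3)*factorial(k + 3)/(3*3**k), as required.
Σ_(k=2)^(6) t_k = s_(7) − s_(2) = 358400/3 − (80/3) = 119440.

Σ = 119440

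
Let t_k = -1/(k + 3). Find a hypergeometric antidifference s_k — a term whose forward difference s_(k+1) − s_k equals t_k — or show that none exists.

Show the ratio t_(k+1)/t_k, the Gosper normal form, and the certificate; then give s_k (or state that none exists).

none — t_k is not Gosper-summable

Step 1: r(k) = (k + 3)/(k + 4).
Gosper form: A/B · C(k+1)/C(k) with A=k + 3, B=k + 4, C=1.
Set up (k + 3)·f(k+1) − (k + 3)·f(k) − (1) = 0.
deg f ≤ 0 (via 1,1,0).
Put f(k) = c0: A·f(k+1) − B(k−1)·f(k) − C = -1; need -1 = 0 — inconsistent ⇒ no f, not summable.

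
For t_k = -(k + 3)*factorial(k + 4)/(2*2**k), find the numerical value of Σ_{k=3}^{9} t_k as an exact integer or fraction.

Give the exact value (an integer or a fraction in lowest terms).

The ratio is (k + 4)*(k + 5)/(2*(k + 3)).
Take A(k)=k/2 + 5/2, B(k)=1, C(k)=k + 3.
Set up (k/2 + 5/2)·f(k+1) − (1)·f(k) − (k + 3) = 0.
Degrees (1,0,1) ⇒ d ≤ 0.
Coefficient equations give f(k) = 2.
Certificate R = B(k−1)f/C = 2/(k + 3) gives s_k = -factorial(k + 4)/2**k.
s_(k+1) − s_k = -(k + 3)*factorial(k + 4)/(2*2**k) = t_k.
Telescoping: Σ = s_(10) − s_(3) = -85135050 − (-630) = -85134420.

Σ = -85134420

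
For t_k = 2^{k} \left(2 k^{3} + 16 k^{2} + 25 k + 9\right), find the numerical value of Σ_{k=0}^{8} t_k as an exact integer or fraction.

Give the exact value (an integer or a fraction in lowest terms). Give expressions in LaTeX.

Σ = 900093

Ratio r(k) = 2*(2*k**3 + 22*k**2 + 63*k + 52)/(2*k**3 + 16*k**2 + 25*k + 9).
Take A(k)=2, B(k)=1, C(k)=k**3 + 8*k**2 + 25*k/2 + 9/2.
f must satisfy (2)·f(k+1) − (1)·f(k) = k**3 + 8*k**2 + 25*k/2 + 9/2.
d = 3 from the (0,0,3) case.
A polynomial solution: f(k) = (2*k**3 + 4*k**2 - 3*k + 3)/2.
R(k) = B(k−1)·f(k)/C(k) = (2*k**3 + 4*k**2 - 3*k + 3)/(2*k**3 + 16*k**2 + 25*k + 9); s_k = R·t_k = 2**k*(2*k**3 + 4*k**2 - 3*k + 3).
Check: Δs_k = 2**k*(2*k**3 + 16*k**2 + 25*k + 9). ✓
Sum = s_(9) − s_(0); s_(9) = 900096, s_(0) = 3 ⇒ 900093.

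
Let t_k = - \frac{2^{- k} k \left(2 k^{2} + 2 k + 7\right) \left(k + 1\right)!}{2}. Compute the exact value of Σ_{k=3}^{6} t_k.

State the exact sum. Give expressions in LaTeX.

r(k) = (k + 1)*(k + 2)*(2*k + 2*(k + 1)**2 + 9)/(2*k*(2*k**2 + 2*k + 7)) after simplifying.
Take A(k)=k/2 + 1, B(k)=1, C(k)=k**3 + k**2 + 7*k/2.
Solve (k/2 + 1)·f(k+1) − (1)·f(k) = k**3 + k**2 + 7*k/2.
Degrees (1,0,3) ⇒ d ≤ 2.
Solving with deg f ≤ 2: f(k) = 2*k**2 - 2*k - 1.
Get s_k = R·t_k = (-2*k**2 + 2*k + 1)*factorial(k + 1)/2**k with R(k) = B(k−1)f(k)/C(k) = 2*(2*k**2 - 2*k - 1)/(k*(2*k**2 + 2*k + 7)).
Verify: -k*(2*k**2 + 2*k + 7)*factorial(k + 1)/(2*2**k) matches t_k.
Evaluate s at k=7 and k=3: -26145 and -33; difference -26112.

Σ = -26112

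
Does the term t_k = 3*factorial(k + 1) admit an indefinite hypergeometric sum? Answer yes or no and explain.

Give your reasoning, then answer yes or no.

The ratio is k + 2.
Take A(k)=k + 2, B(k)=1, C(k)=1.
Set up (k + 2)·f(k+1) − (1)·f(k) − (1) = 0.
From deg A=1, deg B=0, deg C=0: d=-1.
deg f ≤ -1 is impossible — no certificate.

No — key equation has no polynomial f.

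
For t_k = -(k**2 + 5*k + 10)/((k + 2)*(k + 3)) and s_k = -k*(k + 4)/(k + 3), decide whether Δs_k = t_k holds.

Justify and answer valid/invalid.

s_(k+1) = -(k + 1)*(k + 5)/(k + 4)
s_(k+1) − s_k = (-k**2 - 7*k - 15)/(k**2 + 7*k + 12)
(s_(k+1) − s_k) − t_k = (k + 10)/(k**3 + 9*k**2 + 26*k + 24)

Invalid: residual (k + 10)/(k**3 + 9*k**2 + 26*k + 24) ≠ 0.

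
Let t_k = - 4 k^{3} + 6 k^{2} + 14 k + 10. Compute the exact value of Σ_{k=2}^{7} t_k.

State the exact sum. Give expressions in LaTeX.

Σ = -1860

The ratio is (2*k**3 + 3*k**2 - 7*k - 13)/(2*k**3 - 3*k**2 - 7*k - 5).
Factor: A=1; B=1; C=k**3 - 3*k**2/2 - 7*k/2 - 5/2.
Key eq: (1)·f(k+1) = (1)·f(k) + (k**3 - 3*k**2/2 - 7*k/2 - 5/2).
From deg A=0, deg B=0, deg C=3: d=4.
A polynomial solution: f(k) = k*(k**3 - 4*k**2 - 3*k - 4)/4.
So s_k = (B(k−1)f/C)·t_k = (k*(k**3 - 4*k**2 - 3*k - 4)/(2*(2*k**3 - 3*k**2 - 7*k - 5)))·t_k = k*(-k**3 + 4*k**2 + 3*k + 4).
Check: Δs_k = -4*k**3 + 6*k**2 + 14*k + 10. ✓
Telescoping: Σ = s_(8) − s_(2) = -1824 − (36) = -1860.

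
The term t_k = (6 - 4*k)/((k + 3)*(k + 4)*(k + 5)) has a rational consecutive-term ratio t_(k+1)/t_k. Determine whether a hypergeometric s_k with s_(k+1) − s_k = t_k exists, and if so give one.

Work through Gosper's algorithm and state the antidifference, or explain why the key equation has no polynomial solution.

r(k) = (k + 3)*(2*k - 1)/((k + 6)*(2*k - 3)) after simplifying.
Take A(k)=k + 3, B(k)=k + 6, C(k)=k - 3/2.
Solve (k + 3)·f(k+1) − (k + 5)·f(k) = k - 3/2.
d = 2 from the (1,1,1) case.
Coefficient equations give f(k) = k*(k - 9)/16.
Then R = B(k−1)f/C = k*(k - 9)*(k + 5)/(8*(2*k - 3)), so s_k = R(k)·t_k = -k*(k - 9)/(4*(k + 3)*(k + 4)).
Check: Δs_k = 2*(3 - 2*k)/(k**3 + 12*k**2 + 47*k + 60). ✓

s_k = -k*(k - 9)/(4*(k + 3)*(k + 4))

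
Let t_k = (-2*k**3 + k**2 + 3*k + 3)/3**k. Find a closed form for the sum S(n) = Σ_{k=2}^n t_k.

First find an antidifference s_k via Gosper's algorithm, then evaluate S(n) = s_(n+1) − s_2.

t_(k+1)/t_k = (2*k**3 + 5*k**2 + k - 5)/(3*(2*k**3 - k**2 - 3*k - 3)).
A = 1/3, B = 1, C = k**3 - k**2/2 - 3*k/2 - 3/2.
Solve (1/3)·f(k+1) − (1)·f(k) = k**3 - k**2/2 - 3*k/2 - 3/2.
d = 3 from the (0,0,3) case.
Match coefficients ⇒ f(k) = -3*k*(k**2 + k + 1)/2.
Certificate R = B(k−1)f/C = -3*k*(k**2 + k + 1)/(2*k**3 - k**2 - 3*k - 3) gives s_k = 3**(1 - k)*k*(k**2 + k + 1).
s_(k+1) − s_k = (-2*k**3 + k**2 + 3*k + 3)/3**k = t_k.
Telescope: S(n) = s_(n+1) − s_(2) = (n**3 + 4*n**2 + 6*n + 3)/3**n − (14/3) = 3**(-n - 1)*(-14*3**n + 3*n**3 + 12*n**2 + 18*n + 9).

S(n) = 3**(-n - 1)*(-14*3**n + 3*n**3 + 12*n**2 + 18*n + 9)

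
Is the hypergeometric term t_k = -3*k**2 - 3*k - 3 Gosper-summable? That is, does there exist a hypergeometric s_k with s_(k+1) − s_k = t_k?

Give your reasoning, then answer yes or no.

Compute t_(k+1)/t_k: get (k + (k + 1)**2 + 2)/(k**2 + k + 1).
Gosper form: A/B · C(k+1)/C(k) with A=1, B=1, C=k**2 + k + 1.
Solve (1)·f(k+1) − (1)·f(k) = k**2 + k + 1.
From deg A=0, deg B=0, deg C=2: d=3.
A polynomial solution: f(k) = k*(k**2 + 2)/3.
Certificate R = B(k−1)f/C = k*(k**2 + 2)/(3*(k**2 + k + 1)) gives s_k = k*(-k**2 - 2).
Check: Δs_k = -3*k**2 - 3*k - 3. ✓

Yes. s_k = k*(-k**2 - 2).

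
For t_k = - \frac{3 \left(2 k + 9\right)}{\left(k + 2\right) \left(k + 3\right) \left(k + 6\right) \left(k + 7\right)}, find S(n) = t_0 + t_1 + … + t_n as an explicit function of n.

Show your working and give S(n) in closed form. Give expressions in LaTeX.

r(k) = (k + 2)*(k + 6)*(2*k + 11)/((k + 4)*(k + 8)*(2*k + 9)) after simplifying.
Normal form (A,B,C) = (k + 2, k + 8, k**3 + 27*k**2/2 + 121*k/2 + 90).
Key eq: (k + 2)·f(k+1) = (k + 7)·f(k) + (k**3 + 27*k**2/2 + 121*k/2 + 90).
Degrees (1,1,3) ⇒ d ≤ 5.
Match coefficients ⇒ f(k) = k*(k + 3)*(k + 4)*(k + 5)*(k + 8)/24.
Get s_k = R·t_k = k*(-k - 8)/(4*(k**2 + 8*k + 12)) with R(k) = B(k−1)f(k)/C(k) = k*(k + 3)*(k + 7)*(k + 8)/(12*(2*k + 9)).
s_(k+1) − s_k = 3*(-2*k - 9)/(k**4 + 18*k**3 + 113*k**2 + 288*k + 252) = t_k.
Evaluate: s_(n+1) = (-n**2 - 10*n - 9)/(4*(n**2 + 10*n + 21)); subtract s_(0) = 0 ⇒ S(n) = (-n**2 - 10*n - 9)/(4*(n**2 + 10*n + 21)).

S(n) = \frac{- n^{2} - 10 n - 9}{4 \left(n^{2} + 10 n + 21\right)}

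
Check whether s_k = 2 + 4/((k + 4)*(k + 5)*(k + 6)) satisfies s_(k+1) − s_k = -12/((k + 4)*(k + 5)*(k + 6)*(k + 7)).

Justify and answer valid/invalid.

s_(k+1) = 2 + 4/((k + 5)*(k + 6)*(k + 7))
s_(k+1) − s_k = -12/((k + 4)*(k + 5)*(k + 6)*(k + 7))
(s_(k+1) − s_k) − t_k = 0

valid (s_(k+1) − s_k reduces to t_k)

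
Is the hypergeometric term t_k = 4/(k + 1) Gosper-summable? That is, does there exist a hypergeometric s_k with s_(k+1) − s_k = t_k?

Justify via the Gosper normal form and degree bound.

Ratio r(k) = (k + 1)/(k + 2).
Normal form (A,B,C) = (k + 1, k + 2, 1).
Set up (k + 1)·f(k+1) − (k + 1)·f(k) − (1) = 0.
d = 0 from the (1,1,0) case.
Generic f = c0 gives residual -1; -1 = 0 cannot hold, so t_k is not Gosper-summable.

No — t_k has no hypergeometric antidifference.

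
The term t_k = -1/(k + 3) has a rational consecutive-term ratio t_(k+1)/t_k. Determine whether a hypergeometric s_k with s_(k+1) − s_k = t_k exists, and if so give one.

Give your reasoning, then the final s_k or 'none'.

r(k) = (k + 3)/(k + 4) after simplifying.
Factor: A=k + 3; B=k + 4; C=1.
Set up (k + 3)·f(k+1) − (k + 3)·f(k) − (1) = 0.
Degrees (1,1,0) ⇒ d ≤ 0.
Put f(k) = c0: A·f(k+1) − B(k−1)·f(k) − C = -1; need -1 = 0 — inconsistent ⇒ no f, not summable.

not Gosper-summable; s_k does not exist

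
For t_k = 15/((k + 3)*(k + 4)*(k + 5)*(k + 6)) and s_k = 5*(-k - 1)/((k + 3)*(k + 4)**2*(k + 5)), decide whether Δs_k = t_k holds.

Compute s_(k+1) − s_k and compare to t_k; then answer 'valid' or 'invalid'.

Invalid: residual 30*(-2*k - 9)/(k**6 + 27*k**5 + 301*k**4 + 1773*k**3 + 5818*k**2 + 10080*k + 7200) ≠ 0.

s_(k+1) = 5*(-k - 2)/((k + 4)*(k + 5)**2*(k + 6))
s_(k+1) − s_k = 15*(k**2 + 5*k + 2)/(k**6 + 27*k**5 + 301*k**4 + 1773*k**3 + 5818*k**2 + 10080*k + 7200)
(s_(k+1) − s_k) − t_k = 30*(-2*k - 9)/(k**6 + 27*k**5 + 301*k**4 + 1773*k**3 + 5818*k**2 + 10080*k + 7200)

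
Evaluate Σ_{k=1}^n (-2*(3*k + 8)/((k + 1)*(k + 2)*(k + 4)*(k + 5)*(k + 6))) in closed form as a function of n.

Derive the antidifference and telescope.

S(n) = n*(-n**2 - 13*n - 52)/(30*(n**3 + 13*n**2 + 52*n + 60))

Ratio r(k) = (k + 1)*(k + 4)*(3*k + 11)/((k + 3)*(k + 7)*(3*k + 8)).
Gosper form: A/B · C(k+1)/C(k) with A=k + 1, B=k + 7, C=k**2 + 17*k/3 + 8.
Solve (k + 1)·f(k+1) − (k + 6)·f(k) = k**2 + 17*k/3 + 8.
deg f ≤ 5 (via 1,1,2).
Match coefficients ⇒ f(k) = k*(k + 2)*(k + 3)*(k**2 + 10*k + 29)/60.
So s_k = (B(k−1)f/C)·t_k = (k*(k + 2)*(k + 6)*(k**2 + 10*k + 29)/(20*(3*k + 8)))·t_k = k*(-k**2 - 10*k - 29)/(10*(k**3 + 10*k**2 + 29*k + 20)).
Δs = 2*(-3*k - 8)/(k**5 + 18*k**4 + 121*k**3 + 372*k**2 + 508*k + 240), as required.
Telescope: S(n) = s_(n+1) − s_(1) = (-n**3 - 13*n**2 - 52*n - 40)/(10*(n**3 + 13*n**2 + 52*n + 60)) − (-1/15) = n*(-n**2 - 13*n - 52)/(30*(n**3 + 13*n**2 + 52*n + 60)).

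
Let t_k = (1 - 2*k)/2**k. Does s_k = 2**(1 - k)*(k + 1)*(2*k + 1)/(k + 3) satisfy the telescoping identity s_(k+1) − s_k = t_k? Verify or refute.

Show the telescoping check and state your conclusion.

Invalid: residual 2*(2*k**2 + 9*k - 1)/(2**k*(k**2 + 7*k + 12)) ≠ 0.

s_(k+1) = (k + 2)*(2*k + 3)/(2**k*(k + 4))
s_(k+1) − s_k = (-2*k**3 - 9*k**2 + k + 10)/(2**k*(k**2 + 7*k + 12))
(s_(k+1) − s_k) − t_k = 2*(2*k**2 + 9*k - 1)/(2**k*(k**2 + 7*k + 12))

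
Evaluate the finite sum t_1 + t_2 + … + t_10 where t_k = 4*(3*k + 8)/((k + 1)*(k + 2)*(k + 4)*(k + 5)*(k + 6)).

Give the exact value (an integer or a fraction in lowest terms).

r(k) = (k + 1)*(k + 4)*(3*k + 11)/((k + 3)*(k + 7)*(3*k + 8)) after simplifying.
Gosper form: A/B · C(k+1)/C(k) with A=k + 1, B=k + 7, C=k**2 + 17*k/3 + 8.
Solve (k + 1)·f(k+1) − (k + 6)·f(k) = k**2 + 17*k/3 + 8.
From deg A=1, deg B=1, deg C=2: d=5.
Match coefficients ⇒ f(k) = k*(k + 2)*(k + 3)*(k**2 + 10*k + 29)/60.
So s_k = (B(k−1)f/C)·t_k = (k*(k + 2)*(k + 6)*(k**2 + 10*k + 29)/(20*(3*k + 8)))·t_k = k*(k**2 + 10*k + 29)/(5*(k**3 + 10*k**2 + 29*k + 20)).
Check: Δs_k = 4*(3*k + 8)/(k**5 + 18*k**4 + 121*k**3 + 372*k**2 + 508*k + 240). ✓
Evaluate s at k=11 and k=1: 143/720 and 2/15; difference 47/720.

Σ = 47/720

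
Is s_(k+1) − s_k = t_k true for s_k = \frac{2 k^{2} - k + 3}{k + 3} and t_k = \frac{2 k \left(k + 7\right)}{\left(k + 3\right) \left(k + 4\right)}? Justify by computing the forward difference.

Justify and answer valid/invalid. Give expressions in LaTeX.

valid; difference matches t_k

s_(k+1) = (-k + 2*(k + 1)**2 + 2)/(k + 4)
s_(k+1) − s_k = 2*k*(k + 7)/(k**2 + 7*k + 12)
(s_(k+1) − s_k) − t_k = 0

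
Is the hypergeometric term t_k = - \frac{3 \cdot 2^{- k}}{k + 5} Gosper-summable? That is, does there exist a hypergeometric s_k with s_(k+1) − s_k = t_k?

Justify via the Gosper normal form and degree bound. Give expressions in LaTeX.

t_(k+1)/t_k = (k + 5)/(2*(k + 6)).
Normal form (A,B,C) = (k/2 + 5/2, k + 6, 1).
f must satisfy (k/2 + 5/2)·f(k+1) − (k + 5)·f(k) = 1.
Degrees (1,1,0) ⇒ d ≤ -1.
deg f ≤ -1 is impossible — no certificate.

No — t_k has no hypergeometric antidifference.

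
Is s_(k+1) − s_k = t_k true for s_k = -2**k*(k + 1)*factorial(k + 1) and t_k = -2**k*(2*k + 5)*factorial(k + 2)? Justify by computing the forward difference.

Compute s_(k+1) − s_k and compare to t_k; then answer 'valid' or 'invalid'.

s_(k+1) = -2**(k + 1)*(k + 2)*factorial(k + 2)
s_(k+1) − s_k = -2**k*(2*k**2 + 7*k + 7)*factorial(k + 1)
(s_(k+1) − s_k) − t_k = 2**k*(2*k + 3)*factorial(k + 1)

Invalid: residual 2**k*(2*k + 3)*factorial(k + 1) ≠ 0.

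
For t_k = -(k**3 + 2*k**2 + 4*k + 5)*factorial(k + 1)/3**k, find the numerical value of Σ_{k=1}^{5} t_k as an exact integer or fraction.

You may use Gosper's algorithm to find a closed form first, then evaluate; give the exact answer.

Compute t_(k+1)/t_k: get (k**4 + 7*k**3 + 21*k**2 + 34*k + 24)/(3*(k**3 + 2*k**2 + 4*k + 5)).
Take A(k)=k/3 + 2/3, B(k)=1, C(k)=k**3 + 2*k**2 + 4*k + 5.
Solve (k/3 + 2/3)·f(k+1) − (1)·f(k) = k**3 + 2*k**2 + 4*k + 5.
Bound: deg f ≤ 2.
Coefficient equations give f(k) = 3*(k**2 + k - 1).
Get s_k = R·t_k = -3**(1 - k)*(k**2 + k - 1)*factorial(k + 1) with R(k) = B(k−1)f(k)/C(k) = 3*(k**2 + k - 1)/(k**3 + 2*k**2 + 4*k + 5).
s_(k+1) − s_k = -(k**3 + 2*k**2 + 4*k + 5)*factorial(k + 1)/3**k = t_k.
Σ_(k=1)^(5) t_k = s_(6) − s_(1) = -22960/27 − (-2) = -22906/27.

Σ = -22906/27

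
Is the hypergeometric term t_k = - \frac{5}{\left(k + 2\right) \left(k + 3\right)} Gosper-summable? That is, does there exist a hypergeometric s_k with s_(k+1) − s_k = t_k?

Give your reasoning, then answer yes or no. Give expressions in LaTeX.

Yes. s_k = - \frac{5 k}{2 k + 4}.

r(k) = (k + 2)/(k + 4) after simplifying.
Factor: A=k + 2; B=k + 4; C=1.
Key eq: (k + 2)·f(k+1) = (k + 3)·f(k) + (1).
deg f ≤ 1 (via 1,1,0).
A polynomial solution: f(k) = k/2.
R(k) = B(k−1)·f(k)/C(k) = k*(k + 3)/2; s_k = R·t_k = -5*k/(2*k + 4).
Δs = -5/(k**2 + 5*k + 6), as required.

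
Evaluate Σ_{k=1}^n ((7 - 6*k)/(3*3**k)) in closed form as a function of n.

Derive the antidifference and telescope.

S(n) = 3**(-n - 1)*(-3**n + 3*n + 1)

t_(k+1)/t_k = (6*k - 1)/(3*(6*k - 7)).
So A=1/3 and B=1, with C=k - 7/6.
Need (1/3)·f(k+1) − (1)·f(k) = k - 7/6.
d = 1 from the (0,0,1) case.
A polynomial solution: f(k) = -(3*k - 2)/2.
Get s_k = R·t_k = (3*k - 2)/3**k with R(k) = B(k−1)f(k)/C(k) = -3*(3*k - 2)/(6*k - 7).
s_(k+1) − s_k = (7 - 6*k)/(3*3**k) = t_k.
Telescope: S(n) = s_(n+1) − s_(1) = 3**(-n - 1)*(3*n + 1) − (1/3) = 3**(-n - 1)*(-3**n + 3*n + 1).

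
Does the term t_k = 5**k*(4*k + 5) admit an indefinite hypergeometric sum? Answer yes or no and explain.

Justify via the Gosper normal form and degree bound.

Ratio r(k) = 5*(4*k + 9)/(4*k + 5).
Normal form (A,B,C) = (5, 1, k + 5/4).
Solve (5)·f(k+1) − (1)·f(k) = k + 5/4.
From deg A=0, deg B=0, deg C=1: d=1.
Coefficient equations give f(k) = k/4.
Get s_k = R·t_k = 5**k*k with R(k) = B(k−1)f(k)/C(k) = k/(4*k + 5).
Δs = 5**k*(4*k + 5), as required.

Yes. s_k = 5**k*k.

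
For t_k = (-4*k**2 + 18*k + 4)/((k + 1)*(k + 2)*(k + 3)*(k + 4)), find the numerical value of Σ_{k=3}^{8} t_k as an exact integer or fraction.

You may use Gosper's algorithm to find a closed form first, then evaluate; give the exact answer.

Σ = 1/132

Compute t_(k+1)/t_k: get (k + 1)*(9*k - 2*(k + 1)**2 + 11)/((k + 5)*(-2*k**2 + 9*k + 2)).
Gosper form: A/B · C(k+1)/C(k) with A=k + 1, B=k + 5, C=k**2 - 9*k/2 - 1.
Key eq: (k + 1)·f(k+1) = (k + 4)·f(k) + (k**2 - 9*k/2 - 1).
Degrees (1,1,2) ⇒ d ≤ 3.
A polynomial solution: f(k) = -k*(k**2 + 30*k - 7)/24.
R(k) = B(k−1)·f(k)/C(k) = -k*(k + 4)*(k**2 + 30*k - 7)/(12*(2*k**2 - 9*k - 2)); s_k = R·t_k = k*(k**2 + 30*k - 7)/(6*(k + 1)*(k + 2)*(k + 3)).
s_(k+1) − s_k = 2*(-2*k**2 + 9*k + 2)/(k**4 + 10*k**3 + 35*k**2 + 50*k + 24) = t_k.
Evaluate s at k=9 and k=3: 43/110 and 23/60; difference 1/132.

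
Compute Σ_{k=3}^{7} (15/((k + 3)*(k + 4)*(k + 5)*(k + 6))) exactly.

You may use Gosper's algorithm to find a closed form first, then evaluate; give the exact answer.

The ratio is (k + 3)/(k + 7).
Normal form (A,B,C) = (k + 3, k + 7, 1).
Solve (k + 3)·f(k+1) − (k + 6)·f(k) = 1.
From deg A=1, deg B=1, deg C=0: d=3.
Match coefficients ⇒ f(k) = k*(k**2 + 12*k + 47)/180.
Get s_k = R·t_k = k*(k**2 + 12*k + 47)/(12*(k + 3)*(k + 4)*(k + 5)) with R(k) = B(k−1)f(k)/C(k) = k*(k + 6)*(k**2 + 12*k + 47)/180.
Check: Δs_k = 15/(k**4 + 18*k**3 + 119*k**2 + 342*k + 360). ✓
Telescoping: Σ = s_(8) − s_(3) = 23/286 − (23/336) = 575/48048.

Σ = 575/48048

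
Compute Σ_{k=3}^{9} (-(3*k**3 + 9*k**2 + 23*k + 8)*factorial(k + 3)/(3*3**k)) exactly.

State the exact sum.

Σ = -7585028560/243

t_(k+1)/t_k = (3*k**4 + 30*k**3 + 122*k**2 + 243*k + 172)/(3*(3*k**3 + 9*k**2 + 23*k + 8)).
Normal form (A,B,C) = (k/3 + 4/3, 1, k**3 + 3*k**2 + 23*k/3 + 8/3).
Set up (k/3 + 4/3)·f(k+1) − (1)·f(k) − (k**3 + 3*k**2 + 23*k/3 + 8/3) = 0.
Bound: deg f ≤ 2.
Solve for f: f(k) = 3*k**2 - 4 (degree 2 ≤ 2).
Then R = B(k−1)f/C = 3*(3*k**2 - 4)/(3*k**3 + 9*k**2 + 23*k + 8), so s_k = R(k)·t_k = -(3*k**2 - 4)*factorial(k + 3)/3**k.
Check: Δs_k = -(3*k**3 + 9*k**2 + 23*k + 8)*factorial(k + 3)/(3*3**k). ✓
Telescoping: Σ = s_(10) − s_(3) = -7585177600/243 − (-1840/3) = -7585028560/243.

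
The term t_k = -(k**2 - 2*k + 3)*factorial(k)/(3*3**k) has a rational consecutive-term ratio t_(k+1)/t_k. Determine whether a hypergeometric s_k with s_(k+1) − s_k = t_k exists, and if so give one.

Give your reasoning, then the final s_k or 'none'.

s_k = -(k - 1)*factorial(k)/3**k

Ratio r(k) = (k**3 + k**2 + 2*k + 2)/(3*(k**2 - 2*k + 3)).
Normal form (A,B,C) = (k/3 + 1/3, 1, k**2 - 2*k + 3).
Solve (k/3 + 1/3)·f(k+1) − (1)·f(k) = k**2 - 2*k + 3.
deg f ≤ 1 (via 1,0,2).
Solving with deg f ≤ 1: f(k) = 3*(k - 1).
So s_k = (B(k−1)f/C)·t_k = (3*(k - 1)/(k**2 - 2*k + 3))·t_k = -(k - 1)*factorial(k)/3**k.
s_(k+1) − s_k = -(k**2 - 2*k + 3)*factorial(k)/(3*3**k) = t_k.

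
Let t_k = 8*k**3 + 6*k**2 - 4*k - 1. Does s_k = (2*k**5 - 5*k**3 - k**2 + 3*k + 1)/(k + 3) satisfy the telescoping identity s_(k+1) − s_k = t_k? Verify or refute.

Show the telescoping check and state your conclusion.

s_(k+1) = k*(2*k**4 + 10*k**3 + 15*k**2 + 4*k - 4)/(k + 4)
s_(k+1) − s_k = (8*k**5 + 50*k**4 + 70*k**3 + 9*k**2 - 25*k - 4)/(k**2 + 7*k + 12)
(s_(k+1) − s_k) − t_k = 2*(-6*k**4 - 32*k**3 - 17*k**2 + 15*k + 4)/(k**2 + 7*k + 12)

Invalid: residual 2*(-6*k**4 - 32*k**3 - 17*k**2 + 15*k + 4)/(k**2 + 7*k + 12) ≠ 0.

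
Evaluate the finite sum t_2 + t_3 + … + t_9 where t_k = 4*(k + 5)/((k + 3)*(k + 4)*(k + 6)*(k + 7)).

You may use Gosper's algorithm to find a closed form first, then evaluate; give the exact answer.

Σ = 21/520

The ratio is (k + 3)*(k + 6)**2/((k + 5)**2*(k + 8)).
Factor: A=k + 3; B=k + 8; C=k**2 + 10*k + 25.
Need (k + 3)·f(k+1) − (k + 7)·f(k) = k**2 + 10*k + 25.
Degrees (1,1,2) ⇒ d ≤ 4.
A polynomial solution: f(k) = k*(k + 4)*(k + 5)*(k + 9)/36.
So s_k = (B(k−1)f/C)·t_k = (k*(k + 4)*(k + 7)*(k + 9)/(36*(k + 5)))·t_k = k*(k + 9)/(9*(k**2 + 9*k + 18)).
s_(k+1) − s_k = 4*(k + 5)/(k**4 + 20*k**3 + 145*k**2 + 450*k + 504) = t_k.
Telescoping: Σ = s_(10) − s_(2) = 95/936 − (11/180) = 21/520.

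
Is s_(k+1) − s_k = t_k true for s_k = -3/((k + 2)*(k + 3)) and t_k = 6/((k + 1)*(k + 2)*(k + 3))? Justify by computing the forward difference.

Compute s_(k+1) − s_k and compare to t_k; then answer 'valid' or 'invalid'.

s_(k+1) = -3/((k + 3)*(k + 4))
s_(k+1) − s_k = 6/(k**3 + 9*k**2 + 26*k + 24)
(s_(k+1) − s_k) − t_k = -18/(k**4 + 10*k**3 + 35*k**2 + 50*k + 24)

Invalid: residual -18/(k**4 + 10*k**3 + 35*k**2 + 50*k + 24) ≠ 0.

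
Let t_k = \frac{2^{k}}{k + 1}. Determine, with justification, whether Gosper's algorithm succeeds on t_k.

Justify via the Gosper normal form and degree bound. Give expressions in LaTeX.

Compute t_(k+1)/t_k: get 2*(k + 1)/(k + 2).
Gosper form: A/B · C(k+1)/C(k) with A=2*k + 2, B=k + 2, C=1.
Solve (2*k + 2)·f(k+1) − (k + 1)·f(k) = 1.
d = -1 from the (1,1,0) case.
deg f ≤ -1 is impossible — no certificate.

No — key equation has no polynomial f.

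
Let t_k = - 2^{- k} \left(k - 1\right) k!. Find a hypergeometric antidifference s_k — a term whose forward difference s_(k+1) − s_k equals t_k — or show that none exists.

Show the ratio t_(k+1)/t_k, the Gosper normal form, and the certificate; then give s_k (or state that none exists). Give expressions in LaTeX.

r(k) = k*(k + 1)/(2*(k - 1)) after simplifying.
Gosper form: A/B · C(k+1)/C(k) with A=k/2 + 1/2, B=1, C=k - 1.
Key eq: (k/2 + 1/2)·f(k+1) = (1)·f(k) + (k - 1).
deg f ≤ 0 (via 1,0,1).
A polynomial solution: f(k) = 2.
Get s_k = R·t_k = -2**(1 - k)*factorial(k) with R(k) = B(k−1)f(k)/C(k) = 2/(k - 1).
Verify: -(k - 1)*factorial(k)/2**k matches t_k.

s_k = - 2^{1 - k} k!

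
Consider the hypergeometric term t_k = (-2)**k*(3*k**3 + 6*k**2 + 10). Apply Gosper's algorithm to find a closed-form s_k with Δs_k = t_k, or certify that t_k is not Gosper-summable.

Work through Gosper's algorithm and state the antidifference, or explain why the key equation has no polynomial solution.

s_k = (-2)**k*(-k**3 + 2*k - 4)

The ratio is 2*(-3*(k + 1)**3 - 6*(k + 1)**2 - 10)/(3*k**3 + 6*k**2 + 10).
Normal form (A,B,C) = (-2, 1, k**3 + 2*k**2 + 10/3).
Key eq: (-2)·f(k+1) = (1)·f(k) + (k**3 + 2*k**2 + 10/3).
d = 3 from the (0,0,3) case.
Solving with deg f ≤ 3: f(k) = -(k + 2)*(k**2 - 2*k + 2)/3.
Then R = B(k−1)f/C = -(k + 2)*(k**2 - 2*k + 2)/(3*k**3 + 6*k**2 + 10), so s_k = R(k)·t_k = (-2)**k*(-k**3 + 2*k - 4).
Verify: (-2)**k*(3*k**3 + 6*k**2 + 10) matches t_k.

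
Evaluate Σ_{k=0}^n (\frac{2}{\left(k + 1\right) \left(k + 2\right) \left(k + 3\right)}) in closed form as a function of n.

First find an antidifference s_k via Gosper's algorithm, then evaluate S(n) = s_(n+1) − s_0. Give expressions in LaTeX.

S(n) = \frac{n^{2} + 5 n + 4}{2 \left(n^{2} + 5 n + 6\right)}

Step 1: r(k) = (k + 1)/(k + 4).
Normal form (A,B,C) = (k + 1, k + 4, 1).
Key eq: (k + 1)·f(k+1) = (k + 3)·f(k) + (1).
deg f ≤ 2 (via 1,1,0).
A polynomial solution: f(k) = k*(k + 3)/4.
Get s_k = R·t_k = k*(k + 3)/(2*(k + 1)*(k + 2)) with R(k) = B(k−1)f(k)/C(k) = k*(k + 3)**2/4.
Verify: 2/(k**3 + 6*k**2 + 11*k + 6) matches t_k.
Telescope: S(n) = s_(n+1) − s_(0) = (n**2 + 5*n + 4)/(2*(n**2 + 5*n + 6)) − (0) = (n**2 + 5*n + 4)/(2*(n**2 + 5*n + 6)).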